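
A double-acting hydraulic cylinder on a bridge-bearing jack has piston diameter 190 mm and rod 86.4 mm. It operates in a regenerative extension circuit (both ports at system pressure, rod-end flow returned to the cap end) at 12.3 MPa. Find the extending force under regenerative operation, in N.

F ≈ 72100 N

With equal pressure on both faces, forces on the annular region cancel; the net push is pressure × rod cross-section.
Rod cross-section A_rod = π/4 × (86.4 mm)² = 5863 mm^2
F = P × A_rod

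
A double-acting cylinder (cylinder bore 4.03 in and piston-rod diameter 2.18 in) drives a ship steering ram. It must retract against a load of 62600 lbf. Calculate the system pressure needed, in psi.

Rod-side annular area A_ann = π/4 × (4.03² − 2.18²) = 9.023 in^2
Retraction: pressure acts on the annular area.
P = F / A = 62600 lbf / A

P ≈ 6940 psi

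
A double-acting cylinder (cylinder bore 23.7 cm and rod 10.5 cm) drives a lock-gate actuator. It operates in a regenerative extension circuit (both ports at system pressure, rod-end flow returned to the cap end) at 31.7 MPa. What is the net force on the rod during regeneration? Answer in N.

F ≈ 2.74e5 N

With equal pressure on both faces, forces on the annular region cancel; the net push is pressure × rod cross-section.
Rod cross-section A_rod = π/4 × (10.5 cm)² = 86.59 cm^2
F = P × A_rod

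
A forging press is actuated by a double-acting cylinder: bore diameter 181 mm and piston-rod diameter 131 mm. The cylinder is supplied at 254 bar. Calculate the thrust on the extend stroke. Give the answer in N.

Cap-side area A_cap = π/4 × (181 mm)² = 25730 mm^2
F = P × A_cap = 254 bar × A_cap

F ≈ 6.54e5 N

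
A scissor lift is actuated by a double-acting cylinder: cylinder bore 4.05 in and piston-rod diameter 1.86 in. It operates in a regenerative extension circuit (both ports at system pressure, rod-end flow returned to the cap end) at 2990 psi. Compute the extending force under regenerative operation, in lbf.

With equal pressure on both faces, forces on the annular region cancel; the net push is pressure × rod cross-section.
Rod cross-section A_rod = π/4 × (1.86 in)² = 2.717 in^2
F = P × A_rod

F ≈ 8120 lbf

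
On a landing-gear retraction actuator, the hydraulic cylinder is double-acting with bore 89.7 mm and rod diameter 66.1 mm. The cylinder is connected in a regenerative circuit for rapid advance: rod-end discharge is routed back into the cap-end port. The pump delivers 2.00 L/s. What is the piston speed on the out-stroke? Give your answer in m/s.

In regeneration the rod-end outflow joins the pump flow into the cap end, so the net volume the pump must supply per unit advance equals the rod cross-section area.
Rod cross-section A_rod = π/4 × (66.1 mm)² = 3432 mm^2
v = Q_pump / A_rod

v ≈ 0.583 m/s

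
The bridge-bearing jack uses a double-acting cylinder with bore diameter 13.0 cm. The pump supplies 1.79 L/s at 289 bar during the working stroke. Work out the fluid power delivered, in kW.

W ≈ 51.7 kW

Hydraulic power = P × Q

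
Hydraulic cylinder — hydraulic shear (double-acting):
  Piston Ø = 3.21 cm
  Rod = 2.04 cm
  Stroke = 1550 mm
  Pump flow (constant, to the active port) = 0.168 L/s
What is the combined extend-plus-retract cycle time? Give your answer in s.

t ≈ 11.9 s

Cap-side area A_cap = π/4 × (3.21 cm)² = 8.093 cm^2
Rod-side annular area A_ann = π/4 × (3.21² − 2.04²) = 4.824 cm^2
t_ext = A_cap·L/Q = 7.467 s
t_ret = A_ann·L/Q = 4.451 s
t_cycle = t_ext + t_ret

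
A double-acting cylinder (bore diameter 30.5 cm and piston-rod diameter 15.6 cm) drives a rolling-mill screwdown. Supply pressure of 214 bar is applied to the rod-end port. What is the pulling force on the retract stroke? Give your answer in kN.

F ≈ 1150 kN

Rod-side annular area A_ann = π/4 × (30.5² − 15.6²) = 539.5 cm^2
On retraction the pressure acts on the annular area (bore minus rod).
F = P × A_ann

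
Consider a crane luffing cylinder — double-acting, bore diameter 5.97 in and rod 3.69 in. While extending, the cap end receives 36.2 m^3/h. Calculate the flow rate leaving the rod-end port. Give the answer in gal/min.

Cap-side area A_cap = π/4 × (5.97 in)² = 27.99 in^2
Rod-side annular area A_ann = π/4 × (5.97² − 3.69²) = 17.30 in^2
Piston speed v = Q_in/A_cap; rod-end outflow Q_out = v × A_ann = Q_in × A_ann/A_cap.

Q_out ≈ 98.5 gal/min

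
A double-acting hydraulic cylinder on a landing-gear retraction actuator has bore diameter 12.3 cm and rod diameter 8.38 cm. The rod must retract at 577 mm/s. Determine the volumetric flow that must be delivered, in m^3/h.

Rod-side annular area A_ann = π/4 × (12.3² − 8.38²) = 63.67 cm^2
Q = A × v

Q ≈ 13.2 m^3/h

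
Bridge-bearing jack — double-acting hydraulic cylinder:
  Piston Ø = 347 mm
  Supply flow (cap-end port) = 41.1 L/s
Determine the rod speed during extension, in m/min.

v ≈ 26.1 m/min

Cap-side area A_cap = π/4 × (347 mm)² = 94570 mm^2
v = Q / A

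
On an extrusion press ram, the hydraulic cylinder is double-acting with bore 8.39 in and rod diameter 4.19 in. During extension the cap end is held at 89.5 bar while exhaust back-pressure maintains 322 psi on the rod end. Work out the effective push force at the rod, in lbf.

Cap-side area A_cap = π/4 × (8.39 in)² = 55.29 in^2
Rod-side annular area A_ann = π/4 × (8.39² − 4.19²) = 41.50 in^2
Net thrust = P_cap·A_cap − P_rod·A_ann = 71770 lbf − 13360 lbf

F ≈ 58400 lbf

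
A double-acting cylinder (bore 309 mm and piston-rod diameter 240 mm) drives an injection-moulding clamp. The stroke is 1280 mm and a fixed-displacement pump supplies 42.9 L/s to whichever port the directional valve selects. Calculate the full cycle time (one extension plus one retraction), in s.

Cap-side area A_cap = π/4 × (309 mm)² = 74990 mm^2
Rod-side annular area A_ann = π/4 × (309² − 240²) = 29750 mm^2
t_ext = A_cap·L/Q = 2.237 s
t_ret = A_ann·L/Q = 0.8877 s
t_cycle = t_ext + t_ret

t ≈ 3.13 s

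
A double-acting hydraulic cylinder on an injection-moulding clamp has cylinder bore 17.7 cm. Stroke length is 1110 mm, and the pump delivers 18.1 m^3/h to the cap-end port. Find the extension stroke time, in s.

Cap-side area A_cap = π/4 × (17.7 cm)² = 246.1 cm^2
Swept volume V = A × L; t = V / Q = A·L / Q

t ≈ 5.43 s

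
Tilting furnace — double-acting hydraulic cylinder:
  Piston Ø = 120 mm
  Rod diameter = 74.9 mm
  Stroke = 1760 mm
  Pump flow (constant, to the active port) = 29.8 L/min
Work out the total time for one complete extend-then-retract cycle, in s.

Cap-side area A_cap = π/4 × (120 mm)² = 11310 mm^2
Rod-side annular area A_ann = π/4 × (120² − 74.9²) = 6904 mm^2
t_ext = A_cap·L/Q = 40.08 s
t_ret = A_ann·L/Q = 24.46 s
t_cycle = t_ext + t_ret

t ≈ 64.5 s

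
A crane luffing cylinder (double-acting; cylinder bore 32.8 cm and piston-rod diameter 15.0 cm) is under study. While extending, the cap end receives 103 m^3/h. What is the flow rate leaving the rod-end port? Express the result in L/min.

Cap-side area A_cap = π/4 × (32.8 cm)² = 845.0 cm^2
Rod-side annular area A_ann = π/4 × (32.8² − 15.0²) = 668.2 cm^2
Piston speed v = Q_in/A_cap; rod-end outflow Q_out = v × A_ann = Q_in × A_ann/A_cap.

Q_out ≈ 1360 L/min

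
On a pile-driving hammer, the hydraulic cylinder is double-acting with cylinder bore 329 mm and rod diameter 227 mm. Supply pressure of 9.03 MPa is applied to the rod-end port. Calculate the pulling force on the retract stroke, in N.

Rod-side annular area A_ann = π/4 × (329² − 227²) = 44540 mm^2
On retraction the pressure acts on the annular area (bore minus rod).
F = P × A_ann

F ≈ 4.02e5 N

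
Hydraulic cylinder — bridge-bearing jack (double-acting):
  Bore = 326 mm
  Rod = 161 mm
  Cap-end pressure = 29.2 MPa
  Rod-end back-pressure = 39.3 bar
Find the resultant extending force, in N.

Cap-side area A_cap = π/4 × (326 mm)² = 83470 mm^2
Rod-side annular area A_ann = π/4 × (326² − 161²) = 63110 mm^2
Net thrust = P_cap·A_cap − P_rod·A_ann = 2.437e6 N − 2.480e5 N

F ≈ 2.19e6 N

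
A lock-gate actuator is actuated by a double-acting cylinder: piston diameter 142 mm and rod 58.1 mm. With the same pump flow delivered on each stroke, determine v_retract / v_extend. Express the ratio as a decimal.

Cap-side area A_cap = π/4 × (142 mm)² = 15840 mm^2
Rod-side annular area A_ann = π/4 × (142² − 58.1²) = 13190 mm^2
For equal Q, v ∝ 1/A, so v_ret/v_ext = A_cap/A_ann.

v_ret/v_ext ≈ 1.20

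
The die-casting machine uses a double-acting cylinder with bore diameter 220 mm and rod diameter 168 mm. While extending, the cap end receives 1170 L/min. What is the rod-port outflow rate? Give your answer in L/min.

Q_out ≈ 488 L/min

Cap-side area A_cap = π/4 × (220 mm)² = 38010 mm^2
Rod-side annular area A_ann = π/4 × (220² − 168²) = 15850 mm^2
Piston speed v = Q_in/A_cap; rod-end outflow Q_out = v × A_ann = Q_in × A_ann/A_cap.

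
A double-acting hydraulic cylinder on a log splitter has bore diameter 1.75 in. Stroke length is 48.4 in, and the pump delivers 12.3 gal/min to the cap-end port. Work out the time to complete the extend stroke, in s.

Cap-side area A_cap = π/4 × (1.75 in)² = 2.405 in^2
Swept volume V = A × L; t = V / Q = A·L / Q

t ≈ 2.46 s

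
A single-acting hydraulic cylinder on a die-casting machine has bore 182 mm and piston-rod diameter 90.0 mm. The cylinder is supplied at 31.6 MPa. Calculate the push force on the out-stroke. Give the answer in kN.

F ≈ 822 kN

Cap-side area A_cap = π/4 × (182 mm)² = 26020 mm^2
F = P × A_cap = 31.6 MPa × A_cap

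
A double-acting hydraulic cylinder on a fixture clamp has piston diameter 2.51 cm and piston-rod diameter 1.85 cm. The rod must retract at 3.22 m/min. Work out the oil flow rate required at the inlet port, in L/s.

Rod-side annular area A_ann = π/4 × (2.51² − 1.85²) = 2.260 cm^2
Q = A × v

Q ≈ 0.0121 L/s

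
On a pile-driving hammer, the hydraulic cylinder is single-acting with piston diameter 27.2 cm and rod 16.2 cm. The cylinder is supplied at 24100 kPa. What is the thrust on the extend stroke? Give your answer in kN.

F ≈ 1400 kN

Cap-side area A_cap = π/4 × (27.2 cm)² = 581.1 cm^2
F = P × A_cap = 24100 kPa × A_cap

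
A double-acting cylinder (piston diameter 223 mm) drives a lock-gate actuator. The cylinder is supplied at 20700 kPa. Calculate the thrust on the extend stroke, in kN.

F ≈ 808 kN

Cap-side area A_cap = π/4 × (223 mm)² = 39060 mm^2
F = P × A_cap = 20700 kPa × A_cap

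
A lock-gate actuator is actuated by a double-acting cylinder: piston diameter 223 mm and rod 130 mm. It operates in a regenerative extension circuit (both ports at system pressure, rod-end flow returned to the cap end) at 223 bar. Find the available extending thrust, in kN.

With equal pressure on both faces, forces on the annular region cancel; the net push is pressure × rod cross-section.
Rod cross-section A_rod = π/4 × (130 mm)² = 13270 mm^2
F = P × A_rod

F ≈ 296 kN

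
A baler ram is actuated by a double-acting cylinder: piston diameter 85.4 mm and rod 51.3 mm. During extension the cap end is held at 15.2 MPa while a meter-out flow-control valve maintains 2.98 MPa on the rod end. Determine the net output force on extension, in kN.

F ≈ 76.2 kN

Cap-side area A_cap = π/4 × (85.4 mm)² = 5728 mm^2
Rod-side annular area A_ann = π/4 × (85.4² − 51.3²) = 3661 mm^2
Net thrust = P_cap·A_cap − P_rod·A_ann = 87.07 kN − 10.91 kN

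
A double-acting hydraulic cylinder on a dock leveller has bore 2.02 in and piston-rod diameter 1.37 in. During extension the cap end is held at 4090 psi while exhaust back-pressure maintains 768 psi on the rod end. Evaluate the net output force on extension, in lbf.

Cap-side area A_cap = π/4 × (2.02 in)² = 3.205 in^2
Rod-side annular area A_ann = π/4 × (2.02² − 1.37²) = 1.731 in^2
Net thrust = P_cap·A_cap − P_rod·A_ann = 13110 lbf − 1329 lbf

F ≈ 11800 lbf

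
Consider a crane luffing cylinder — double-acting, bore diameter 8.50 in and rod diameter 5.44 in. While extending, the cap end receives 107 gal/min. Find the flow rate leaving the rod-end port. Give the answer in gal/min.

Cap-side area A_cap = π/4 × (8.50 in)² = 56.75 in^2
Rod-side annular area A_ann = π/4 × (8.50² − 5.44²) = 33.50 in^2
Piston speed v = Q_in/A_cap; rod-end outflow Q_out = v × A_ann = Q_in × A_ann/A_cap.

Q_out ≈ 63.2 gal/min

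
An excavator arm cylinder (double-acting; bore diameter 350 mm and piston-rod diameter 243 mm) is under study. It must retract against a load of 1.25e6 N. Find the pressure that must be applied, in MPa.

Rod-side annular area A_ann = π/4 × (350² − 243²) = 49830 mm^2
Retraction: pressure acts on the annular area.
P = F / A = 1.25e6 N / A

P ≈ 25.1 MPa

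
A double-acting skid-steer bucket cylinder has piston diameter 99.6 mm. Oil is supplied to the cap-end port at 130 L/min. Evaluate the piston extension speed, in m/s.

v ≈ 0.278 m/s

Cap-side area A_cap = π/4 × (99.6 mm)² = 7791 mm^2
v = Q / A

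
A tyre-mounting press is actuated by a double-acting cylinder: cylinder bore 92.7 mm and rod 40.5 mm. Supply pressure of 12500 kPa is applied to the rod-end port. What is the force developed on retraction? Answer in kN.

Rod-side annular area A_ann = π/4 × (92.7² − 40.5²) = 5461 mm^2
On retraction the pressure acts on the annular area (bore minus rod).
F = P × A_ann

F ≈ 68.3 kN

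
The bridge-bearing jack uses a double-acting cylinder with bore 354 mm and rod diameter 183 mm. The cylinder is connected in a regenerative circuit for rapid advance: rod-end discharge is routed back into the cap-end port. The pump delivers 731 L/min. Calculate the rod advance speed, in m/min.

In regeneration the rod-end outflow joins the pump flow into the cap end, so the net volume the pump must supply per unit advance equals the rod cross-section area.
Rod cross-section A_rod = π/4 × (183 mm)² = 26300 mm^2
v = Q_pump / A_rod

v ≈ 27.8 m/min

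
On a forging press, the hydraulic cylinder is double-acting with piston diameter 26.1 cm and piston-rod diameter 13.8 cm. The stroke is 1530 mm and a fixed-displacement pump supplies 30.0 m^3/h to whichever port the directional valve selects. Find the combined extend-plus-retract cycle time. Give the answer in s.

Cap-side area A_cap = π/4 × (26.1 cm)² = 535.0 cm^2
Rod-side annular area A_ann = π/4 × (26.1² − 13.8²) = 385.4 cm^2
t_ext = A_cap·L/Q = 9.823 s
t_ret = A_ann·L/Q = 7.077 s
t_cycle = t_ext + t_ret

t ≈ 16.9 s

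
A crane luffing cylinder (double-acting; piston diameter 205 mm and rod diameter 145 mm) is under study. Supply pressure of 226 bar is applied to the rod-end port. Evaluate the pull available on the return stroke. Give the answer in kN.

Rod-side annular area A_ann = π/4 × (205² − 145²) = 16490 mm^2
On retraction the pressure acts on the annular area (bore minus rod).
F = P × A_ann

F ≈ 373 kN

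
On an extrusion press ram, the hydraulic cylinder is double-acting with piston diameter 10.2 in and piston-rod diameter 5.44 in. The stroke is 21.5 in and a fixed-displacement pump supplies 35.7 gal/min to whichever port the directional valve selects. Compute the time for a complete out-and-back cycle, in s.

Cap-side area A_cap = π/4 × (10.2 in)² = 81.71 in^2
Rod-side annular area A_ann = π/4 × (10.2² − 5.44²) = 58.47 in^2
t_ext = A_cap·L/Q = 12.78 s
t_ret = A_ann·L/Q = 9.146 s
t_cycle = t_ext + t_ret

t ≈ 21.9 s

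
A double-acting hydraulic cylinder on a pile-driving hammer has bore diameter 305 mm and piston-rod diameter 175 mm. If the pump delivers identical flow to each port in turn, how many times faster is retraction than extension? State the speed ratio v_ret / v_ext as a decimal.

Cap-side area A_cap = π/4 × (305 mm)² = 73060 mm^2
Rod-side annular area A_ann = π/4 × (305² − 175²) = 49010 mm^2
For equal Q, v ∝ 1/A, so v_ret/v_ext = A_cap/A_ann.

v_ret/v_ext ≈ 1.49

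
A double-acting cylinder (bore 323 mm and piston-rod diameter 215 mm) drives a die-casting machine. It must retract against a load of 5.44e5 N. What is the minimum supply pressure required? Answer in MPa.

P ≈ 11.9 MPa

Rod-side annular area A_ann = π/4 × (323² − 215²) = 45630 mm^2
Retraction: pressure acts on the annular area.
P = F / A = 5.44e5 N / A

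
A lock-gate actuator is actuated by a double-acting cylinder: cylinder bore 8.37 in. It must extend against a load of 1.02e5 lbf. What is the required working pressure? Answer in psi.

Cap-side area A_cap = π/4 × (8.37 in)² = 55.02 in^2
P = F / A = 1.02e5 lbf / A

P ≈ 1850 psi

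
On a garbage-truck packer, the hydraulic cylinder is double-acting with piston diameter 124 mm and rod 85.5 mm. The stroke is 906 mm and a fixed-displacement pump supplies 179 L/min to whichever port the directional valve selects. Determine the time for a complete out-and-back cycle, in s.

Cap-side area A_cap = π/4 × (124 mm)² = 12080 mm^2
Rod-side annular area A_ann = π/4 × (124² − 85.5²) = 6335 mm^2
t_ext = A_cap·L/Q = 3.667 s
t_ret = A_ann·L/Q = 1.924 s
t_cycle = t_ext + t_ret

t ≈ 5.59 s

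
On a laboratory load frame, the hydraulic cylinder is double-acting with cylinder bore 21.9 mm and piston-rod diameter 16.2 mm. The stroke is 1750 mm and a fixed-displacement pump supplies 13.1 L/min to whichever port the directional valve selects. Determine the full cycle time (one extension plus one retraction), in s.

Cap-side area A_cap = π/4 × (21.9 mm)² = 376.7 mm^2
Rod-side annular area A_ann = π/4 × (21.9² − 16.2²) = 170.6 mm^2
t_ext = A_cap·L/Q = 3.019 s
t_ret = A_ann·L/Q = 1.367 s
t_cycle = t_ext + t_ret

t ≈ 4.39 s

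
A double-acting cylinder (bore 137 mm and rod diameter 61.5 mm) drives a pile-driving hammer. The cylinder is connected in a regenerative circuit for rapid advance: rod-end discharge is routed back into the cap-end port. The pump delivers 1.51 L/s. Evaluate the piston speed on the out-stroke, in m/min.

v ≈ 30.5 m/min

In regeneration the rod-end outflow joins the pump flow into the cap end, so the net volume the pump must supply per unit advance equals the rod cross-section area.
Rod cross-section A_rod = π/4 × (61.5 mm)² = 2971 mm^2
v = Q_pump / A_rod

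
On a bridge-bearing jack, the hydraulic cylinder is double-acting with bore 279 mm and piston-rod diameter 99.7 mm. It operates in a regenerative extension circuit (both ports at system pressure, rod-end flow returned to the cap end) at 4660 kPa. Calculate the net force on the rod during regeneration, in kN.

F ≈ 36.4 kN

With equal pressure on both faces, forces on the annular region cancel; the net push is pressure × rod cross-section.
Rod cross-section A_rod = π/4 × (99.7 mm)² = 7807 mm^2
F = P × A_rod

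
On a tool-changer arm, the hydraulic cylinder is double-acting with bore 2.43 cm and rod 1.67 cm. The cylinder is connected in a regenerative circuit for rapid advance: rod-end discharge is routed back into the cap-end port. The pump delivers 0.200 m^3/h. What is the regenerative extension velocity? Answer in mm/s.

v ≈ 254 mm/s

In regeneration the rod-end outflow joins the pump flow into the cap end, so the net volume the pump must supply per unit advance equals the rod cross-section area.
Rod cross-section A_rod = π/4 × (1.67 cm)² = 2.190 cm^2
v = Q_pump / A_rod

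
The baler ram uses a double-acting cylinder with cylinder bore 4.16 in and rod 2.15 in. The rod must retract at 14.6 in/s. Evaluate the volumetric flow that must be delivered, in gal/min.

Q ≈ 37.8 gal/min

Rod-side annular area A_ann = π/4 × (4.16² − 2.15²) = 9.961 in^2
Q = A × v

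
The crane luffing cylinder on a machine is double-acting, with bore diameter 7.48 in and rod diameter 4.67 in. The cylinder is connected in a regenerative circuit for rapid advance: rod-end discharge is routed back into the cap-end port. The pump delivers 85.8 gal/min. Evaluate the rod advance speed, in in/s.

v ≈ 19.3 in/s

In regeneration the rod-end outflow joins the pump flow into the cap end, so the net volume the pump must supply per unit advance equals the rod cross-section area.
Rod cross-section A_rod = π/4 × (4.67 in)² = 17.13 in^2
v = Q_pump / A_rod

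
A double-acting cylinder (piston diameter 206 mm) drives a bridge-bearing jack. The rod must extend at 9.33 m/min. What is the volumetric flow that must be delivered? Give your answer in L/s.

Cap-side area A_cap = π/4 × (206 mm)² = 33330 mm^2
Q = A × v

Q ≈ 5.18 L/s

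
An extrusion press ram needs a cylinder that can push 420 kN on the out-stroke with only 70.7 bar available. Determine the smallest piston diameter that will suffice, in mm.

D ≈ 275 mm

Extension force acts on the full piston face: F = P × (π/4)D².
D = √(4F / (πP)) = √(4 × 420 kN / (π × 70.7 bar))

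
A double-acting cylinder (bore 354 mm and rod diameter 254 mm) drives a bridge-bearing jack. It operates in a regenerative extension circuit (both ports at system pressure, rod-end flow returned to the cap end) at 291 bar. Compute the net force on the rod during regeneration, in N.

F ≈ 1.47e6 N

With equal pressure on both faces, forces on the annular region cancel; the net push is pressure × rod cross-section.
Rod cross-section A_rod = π/4 × (254 mm)² = 50670 mm^2
F = P × A_rod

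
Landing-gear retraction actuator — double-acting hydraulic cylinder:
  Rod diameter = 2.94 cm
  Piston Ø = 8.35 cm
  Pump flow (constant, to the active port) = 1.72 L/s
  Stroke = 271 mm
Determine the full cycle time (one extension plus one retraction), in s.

t ≈ 1.62 s

Cap-side area A_cap = π/4 × (8.35 cm)² = 54.76 cm^2
Rod-side annular area A_ann = π/4 × (8.35² − 2.94²) = 47.97 cm^2
t_ext = A_cap·L/Q = 0.8628 s
t_ret = A_ann·L/Q = 0.7558 s
t_cycle = t_ext + t_ret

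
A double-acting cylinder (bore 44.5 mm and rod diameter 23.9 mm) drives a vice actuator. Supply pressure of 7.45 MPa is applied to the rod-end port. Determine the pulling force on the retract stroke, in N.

Rod-side annular area A_ann = π/4 × (44.5² − 23.9²) = 1107 mm^2
On retraction the pressure acts on the annular area (bore minus rod).
F = P × A_ann

F ≈ 8240 N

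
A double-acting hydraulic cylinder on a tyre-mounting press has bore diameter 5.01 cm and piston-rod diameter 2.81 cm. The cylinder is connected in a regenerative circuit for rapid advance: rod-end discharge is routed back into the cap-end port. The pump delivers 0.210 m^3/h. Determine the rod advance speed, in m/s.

In regeneration the rod-end outflow joins the pump flow into the cap end, so the net volume the pump must supply per unit advance equals the rod cross-section area.
Rod cross-section A_rod = π/4 × (2.81 cm)² = 6.202 cm^2
v = Q_pump / A_rod

v ≈ 0.0941 m/s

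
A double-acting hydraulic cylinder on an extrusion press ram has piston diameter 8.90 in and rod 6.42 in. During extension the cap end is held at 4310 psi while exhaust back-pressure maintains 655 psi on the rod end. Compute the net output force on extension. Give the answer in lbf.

F ≈ 2.49e5 lbf

Cap-side area A_cap = π/4 × (8.90 in)² = 62.21 in^2
Rod-side annular area A_ann = π/4 × (8.90² − 6.42²) = 29.84 in^2
Net thrust = P_cap·A_cap − P_rod·A_ann = 2.681e5 lbf − 19550 lbf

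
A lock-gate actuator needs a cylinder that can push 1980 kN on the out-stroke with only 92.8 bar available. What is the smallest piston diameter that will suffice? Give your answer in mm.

D ≈ 521 mm

Extension force acts on the full piston face: F = P × (π/4)D².
D = √(4F / (πP)) = √(4 × 1980 kN / (π × 92.8 bar))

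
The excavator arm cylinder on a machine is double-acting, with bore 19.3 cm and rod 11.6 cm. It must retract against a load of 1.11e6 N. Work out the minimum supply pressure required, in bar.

Rod-side annular area A_ann = π/4 × (19.3² − 11.6²) = 186.9 cm^2
Retraction: pressure acts on the annular area.
P = F / A = 1.11e6 N / A

P ≈ 594 bar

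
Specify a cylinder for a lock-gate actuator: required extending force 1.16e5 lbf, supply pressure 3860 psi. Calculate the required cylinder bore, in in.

Extension force acts on the full piston face: F = P × (π/4)D².
D = √(4F / (πP)) = √(4 × 1.16e5 lbf / (π × 3860 psi))

D ≈ 6.19 in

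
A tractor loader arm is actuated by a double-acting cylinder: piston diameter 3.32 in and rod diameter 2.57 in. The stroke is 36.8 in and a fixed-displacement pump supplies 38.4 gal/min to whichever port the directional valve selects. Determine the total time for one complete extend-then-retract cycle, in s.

t ≈ 3.02 s

Cap-side area A_cap = π/4 × (3.32 in)² = 8.657 in^2
Rod-side annular area A_ann = π/4 × (3.32² − 2.57²) = 3.469 in^2
t_ext = A_cap·L/Q = 2.155 s
t_ret = A_ann·L/Q = 0.8636 s
t_cycle = t_ext + t_ret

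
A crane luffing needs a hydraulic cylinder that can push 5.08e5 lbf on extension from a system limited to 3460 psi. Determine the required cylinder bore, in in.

D ≈ 13.7 in

Extension force acts on the full piston face: F = P × (π/4)D².
D = √(4F / (πP)) = √(4 × 5.08e5 lbf / (π × 3460 psi))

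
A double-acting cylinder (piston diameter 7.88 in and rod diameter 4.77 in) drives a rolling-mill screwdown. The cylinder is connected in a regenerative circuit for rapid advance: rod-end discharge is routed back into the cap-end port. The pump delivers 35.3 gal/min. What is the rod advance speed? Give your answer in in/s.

v ≈ 7.61 in/s

In regeneration the rod-end outflow joins the pump flow into the cap end, so the net volume the pump must supply per unit advance equals the rod cross-section area.
Rod cross-section A_rod = π/4 × (4.77 in)² = 17.87 in^2
v = Q_pump / A_rod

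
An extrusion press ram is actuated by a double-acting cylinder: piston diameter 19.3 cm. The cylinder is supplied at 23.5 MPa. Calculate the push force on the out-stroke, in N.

F ≈ 6.87e5 N

Cap-side area A_cap = π/4 × (19.3 cm)² = 292.6 cm^2
F = P × A_cap = 23.5 MPa × A_cap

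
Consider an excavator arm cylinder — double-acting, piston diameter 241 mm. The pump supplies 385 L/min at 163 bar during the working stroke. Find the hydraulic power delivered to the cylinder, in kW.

Hydraulic power = P × Q

W ≈ 105 kW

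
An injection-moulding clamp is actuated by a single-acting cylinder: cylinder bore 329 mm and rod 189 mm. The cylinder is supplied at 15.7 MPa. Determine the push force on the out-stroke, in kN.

Cap-side area A_cap = π/4 × (329 mm)² = 85010 mm^2
F = P × A_cap = 15.7 MPa × A_cap

F ≈ 1330 kN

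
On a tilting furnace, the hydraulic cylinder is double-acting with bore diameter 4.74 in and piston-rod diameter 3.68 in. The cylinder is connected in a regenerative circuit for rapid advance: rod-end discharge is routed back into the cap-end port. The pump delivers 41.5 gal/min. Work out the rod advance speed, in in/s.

v ≈ 15.0 in/s

In regeneration the rod-end outflow joins the pump flow into the cap end, so the net volume the pump must supply per unit advance equals the rod cross-section area.
Rod cross-section A_rod = π/4 × (3.68 in)² = 10.64 in^2
v = Q_pump / A_rod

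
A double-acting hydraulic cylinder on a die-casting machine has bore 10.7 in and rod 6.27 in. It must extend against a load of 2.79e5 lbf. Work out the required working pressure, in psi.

P ≈ 3100 psi

Cap-side area A_cap = π/4 × (10.7 in)² = 89.92 in^2
P = F / A = 2.79e5 lbf / A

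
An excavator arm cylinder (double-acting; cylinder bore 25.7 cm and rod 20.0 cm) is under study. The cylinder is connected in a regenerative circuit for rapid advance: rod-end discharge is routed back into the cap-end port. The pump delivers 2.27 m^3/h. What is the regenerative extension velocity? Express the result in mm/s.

v ≈ 20.1 mm/s

In regeneration the rod-end outflow joins the pump flow into the cap end, so the net volume the pump must supply per unit advance equals the rod cross-section area.
Rod cross-section A_rod = π/4 × (20.0 cm)² = 314.2 cm^2
v = Q_pump / A_rod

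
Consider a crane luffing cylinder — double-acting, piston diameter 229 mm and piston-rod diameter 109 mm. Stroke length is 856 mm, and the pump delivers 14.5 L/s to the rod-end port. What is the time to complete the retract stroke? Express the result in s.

t ≈ 1.88 s

Rod-side annular area A_ann = π/4 × (229² − 109²) = 31860 mm^2
Swept volume V = A × L; t = V / Q = A·L / Q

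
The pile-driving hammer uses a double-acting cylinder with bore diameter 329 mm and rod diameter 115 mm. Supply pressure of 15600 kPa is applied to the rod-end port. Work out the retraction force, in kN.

F ≈ 1160 kN

Rod-side annular area A_ann = π/4 × (329² − 115²) = 74630 mm^2
On retraction the pressure acts on the annular area (bore minus rod).
F = P × A_ann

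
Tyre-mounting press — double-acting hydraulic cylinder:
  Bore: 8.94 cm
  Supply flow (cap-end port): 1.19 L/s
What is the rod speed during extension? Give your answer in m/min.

Cap-side area A_cap = π/4 × (8.94 cm)² = 62.77 cm^2
v = Q / A

v ≈ 11.4 m/min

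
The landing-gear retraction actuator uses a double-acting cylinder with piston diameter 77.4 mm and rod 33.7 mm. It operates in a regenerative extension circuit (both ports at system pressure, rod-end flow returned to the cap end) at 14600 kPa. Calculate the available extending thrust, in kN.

With equal pressure on both faces, forces on the annular region cancel; the net push is pressure × rod cross-section.
Rod cross-section A_rod = π/4 × (33.7 mm)² = 892.0 mm^2
F = P × A_rod

F ≈ 13.0 kN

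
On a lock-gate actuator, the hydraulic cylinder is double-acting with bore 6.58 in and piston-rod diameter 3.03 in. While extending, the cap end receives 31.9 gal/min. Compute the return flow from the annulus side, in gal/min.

Cap-side area A_cap = π/4 × (6.58 in)² = 34.00 in^2
Rod-side annular area A_ann = π/4 × (6.58² − 3.03²) = 26.79 in^2
Piston speed v = Q_in/A_cap; rod-end outflow Q_out = v × A_ann = Q_in × A_ann/A_cap.

Q_out ≈ 25.1 gal/min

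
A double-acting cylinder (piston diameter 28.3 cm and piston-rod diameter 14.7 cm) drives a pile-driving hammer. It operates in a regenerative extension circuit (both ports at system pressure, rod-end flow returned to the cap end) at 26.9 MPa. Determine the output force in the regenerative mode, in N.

F ≈ 4.57e5 N

With equal pressure on both faces, forces on the annular region cancel; the net push is pressure × rod cross-section.
Rod cross-section A_rod = π/4 × (14.7 cm)² = 169.7 cm^2
F = P × A_rod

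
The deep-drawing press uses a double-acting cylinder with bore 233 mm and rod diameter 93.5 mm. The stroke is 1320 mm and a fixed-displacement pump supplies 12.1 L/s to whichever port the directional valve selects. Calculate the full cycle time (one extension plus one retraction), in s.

t ≈ 8.55 s

Cap-side area A_cap = π/4 × (233 mm)² = 42640 mm^2
Rod-side annular area A_ann = π/4 × (233² − 93.5²) = 35770 mm^2
t_ext = A_cap·L/Q = 4.651 s
t_ret = A_ann·L/Q = 3.902 s
t_cycle = t_ext + t_ret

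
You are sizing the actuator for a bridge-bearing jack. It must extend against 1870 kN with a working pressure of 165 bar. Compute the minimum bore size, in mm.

Extension force acts on the full piston face: F = P × (π/4)D².
D = √(4F / (πP)) = √(4 × 1870 kN / (π × 165 bar))

D ≈ 380 mm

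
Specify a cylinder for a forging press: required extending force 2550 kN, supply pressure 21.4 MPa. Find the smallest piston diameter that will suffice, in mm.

D ≈ 390 mm

Extension force acts on the full piston face: F = P × (π/4)D².
D = √(4F / (πP)) = √(4 × 2550 kN / (π × 21.4 MPa))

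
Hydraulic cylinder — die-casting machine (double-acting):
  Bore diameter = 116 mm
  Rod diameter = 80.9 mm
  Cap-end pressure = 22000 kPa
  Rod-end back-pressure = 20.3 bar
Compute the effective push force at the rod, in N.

F ≈ 2.21e5 N

Cap-side area A_cap = π/4 × (116 mm)² = 10570 mm^2
Rod-side annular area A_ann = π/4 × (116² − 80.9²) = 5428 mm^2
Net thrust = P_cap·A_cap − P_rod·A_ann = 2.325e5 N − 11020 N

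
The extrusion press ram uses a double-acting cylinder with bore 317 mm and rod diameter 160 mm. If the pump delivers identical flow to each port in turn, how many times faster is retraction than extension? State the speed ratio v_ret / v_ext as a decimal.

Cap-side area A_cap = π/4 × (317 mm)² = 78920 mm^2
Rod-side annular area A_ann = π/4 × (317² − 160²) = 58820 mm^2
For equal Q, v ∝ 1/A, so v_ret/v_ext = A_cap/A_ann.

v_ret/v_ext ≈ 1.34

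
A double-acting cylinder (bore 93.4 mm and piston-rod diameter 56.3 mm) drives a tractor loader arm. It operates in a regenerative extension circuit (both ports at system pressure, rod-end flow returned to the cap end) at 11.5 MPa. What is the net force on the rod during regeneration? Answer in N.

F ≈ 28600 N

With equal pressure on both faces, forces on the annular region cancel; the net push is pressure × rod cross-section.
Rod cross-section A_rod = π/4 × (56.3 mm)² = 2489 mm^2
F = P × A_rod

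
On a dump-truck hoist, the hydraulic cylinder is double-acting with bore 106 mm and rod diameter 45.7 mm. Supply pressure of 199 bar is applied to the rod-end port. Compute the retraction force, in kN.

Rod-side annular area A_ann = π/4 × (106² − 45.7²) = 7184 mm^2
On retraction the pressure acts on the annular area (bore minus rod).
F = P × A_ann

F ≈ 143 kN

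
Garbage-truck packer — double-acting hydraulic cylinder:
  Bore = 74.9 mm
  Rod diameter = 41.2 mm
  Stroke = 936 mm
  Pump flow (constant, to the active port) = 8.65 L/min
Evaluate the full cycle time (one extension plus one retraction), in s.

t ≈ 48.6 s

Cap-side area A_cap = π/4 × (74.9 mm)² = 4406 mm^2
Rod-side annular area A_ann = π/4 × (74.9² − 41.2²) = 3073 mm^2
t_ext = A_cap·L/Q = 28.61 s
t_ret = A_ann·L/Q = 19.95 s
t_cycle = t_ext + t_ret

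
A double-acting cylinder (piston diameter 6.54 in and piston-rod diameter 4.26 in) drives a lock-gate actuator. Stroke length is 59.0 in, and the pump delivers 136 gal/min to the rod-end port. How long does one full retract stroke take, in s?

t ≈ 2.18 s

Rod-side annular area A_ann = π/4 × (6.54² − 4.26²) = 19.34 in^2
Swept volume V = A × L; t = V / Q = A·L / Q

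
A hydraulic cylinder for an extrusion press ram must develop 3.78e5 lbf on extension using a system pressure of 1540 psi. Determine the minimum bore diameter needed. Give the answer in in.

D ≈ 17.7 in

Extension force acts on the full piston face: F = P × (π/4)D².
D = √(4F / (πP)) = √(4 × 3.78e5 lbf / (π × 1540 psi))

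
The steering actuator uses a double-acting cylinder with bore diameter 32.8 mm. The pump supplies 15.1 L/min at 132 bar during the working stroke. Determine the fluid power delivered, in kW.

W ≈ 3.32 kW

Hydraulic power = P × Q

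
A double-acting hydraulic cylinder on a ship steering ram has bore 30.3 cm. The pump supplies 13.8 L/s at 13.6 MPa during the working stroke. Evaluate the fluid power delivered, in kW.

W ≈ 188 kW

Hydraulic power = P × Q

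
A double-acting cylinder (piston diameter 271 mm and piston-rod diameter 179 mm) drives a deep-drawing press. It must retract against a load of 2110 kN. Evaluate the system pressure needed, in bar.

Rod-side annular area A_ann = π/4 × (271² − 179²) = 32520 mm^2
Retraction: pressure acts on the annular area.
P = F / A = 2110 kN / A

P ≈ 649 bar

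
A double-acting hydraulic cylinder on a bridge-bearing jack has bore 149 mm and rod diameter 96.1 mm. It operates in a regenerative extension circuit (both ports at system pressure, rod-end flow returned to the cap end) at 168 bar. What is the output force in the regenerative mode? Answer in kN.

F ≈ 122 kN

With equal pressure on both faces, forces on the annular region cancel; the net push is pressure × rod cross-section.
Rod cross-section A_rod = π/4 × (96.1 mm)² = 7253 mm^2
F = P × A_rod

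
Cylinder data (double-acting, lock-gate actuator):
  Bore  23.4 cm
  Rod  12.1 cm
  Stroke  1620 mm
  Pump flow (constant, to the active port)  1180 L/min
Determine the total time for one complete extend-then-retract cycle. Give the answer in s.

Cap-side area A_cap = π/4 × (23.4 cm)² = 430.1 cm^2
Rod-side annular area A_ann = π/4 × (23.4² − 12.1²) = 315.1 cm^2
t_ext = A_cap·L/Q = 3.542 s
t_ret = A_ann·L/Q = 2.595 s
t_cycle = t_ext + t_ret

t ≈ 6.14 s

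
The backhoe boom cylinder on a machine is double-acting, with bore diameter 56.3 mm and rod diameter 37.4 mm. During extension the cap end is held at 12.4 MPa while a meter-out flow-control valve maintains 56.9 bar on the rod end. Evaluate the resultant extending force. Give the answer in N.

F ≈ 23000 N

Cap-side area A_cap = π/4 × (56.3 mm)² = 2489 mm^2
Rod-side annular area A_ann = π/4 × (56.3² − 37.4²) = 1391 mm^2
Net thrust = P_cap·A_cap − P_rod·A_ann = 30870 N − 7914 N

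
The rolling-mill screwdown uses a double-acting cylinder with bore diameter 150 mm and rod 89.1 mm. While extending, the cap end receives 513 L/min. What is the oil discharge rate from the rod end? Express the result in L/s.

Cap-side area A_cap = π/4 × (150 mm)² = 17670 mm^2
Rod-side annular area A_ann = π/4 × (150² − 89.1²) = 11440 mm^2
Piston speed v = Q_in/A_cap; rod-end outflow Q_out = v × A_ann = Q_in × A_ann/A_cap.

Q_out ≈ 5.53 L/s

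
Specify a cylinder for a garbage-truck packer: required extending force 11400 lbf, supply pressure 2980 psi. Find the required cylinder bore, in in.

D ≈ 2.21 in

Extension force acts on the full piston face: F = P × (π/4)D².
D = √(4F / (πP)) = √(4 × 11400 lbf / (π × 2980 psi))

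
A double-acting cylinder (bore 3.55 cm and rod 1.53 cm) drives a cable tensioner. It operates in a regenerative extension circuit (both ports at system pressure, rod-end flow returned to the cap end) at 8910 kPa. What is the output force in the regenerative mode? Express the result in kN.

F ≈ 1.64 kN

With equal pressure on both faces, forces on the annular region cancel; the net push is pressure × rod cross-section.
Rod cross-section A_rod = π/4 × (1.53 cm)² = 1.839 cm^2
F = P × A_rod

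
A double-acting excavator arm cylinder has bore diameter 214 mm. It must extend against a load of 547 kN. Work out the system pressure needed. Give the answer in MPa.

Cap-side area A_cap = π/4 × (214 mm)² = 35970 mm^2
P = F / A = 547 kN / A

P ≈ 15.2 MPa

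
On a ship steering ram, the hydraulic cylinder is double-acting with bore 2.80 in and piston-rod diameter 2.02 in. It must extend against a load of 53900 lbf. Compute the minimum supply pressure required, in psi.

Cap-side area A_cap = π/4 × (2.80 in)² = 6.158 in^2
P = F / A = 53900 lbf / A

P ≈ 8750 psi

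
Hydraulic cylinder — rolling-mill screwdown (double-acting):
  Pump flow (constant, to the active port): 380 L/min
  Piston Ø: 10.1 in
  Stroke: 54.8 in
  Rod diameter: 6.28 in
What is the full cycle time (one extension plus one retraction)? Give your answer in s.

t ≈ 18.3 s

Cap-side area A_cap = π/4 × (10.1 in)² = 80.12 in^2
Rod-side annular area A_ann = π/4 × (10.1² − 6.28²) = 49.14 in^2
t_ext = A_cap·L/Q = 11.36 s
t_ret = A_ann·L/Q = 6.968 s
t_cycle = t_ext + t_ret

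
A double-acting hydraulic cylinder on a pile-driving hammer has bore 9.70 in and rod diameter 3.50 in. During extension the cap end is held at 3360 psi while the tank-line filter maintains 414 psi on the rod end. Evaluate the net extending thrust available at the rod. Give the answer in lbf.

F ≈ 2.22e5 lbf

Cap-side area A_cap = π/4 × (9.70 in)² = 73.90 in^2
Rod-side annular area A_ann = π/4 × (9.70² − 3.50²) = 64.28 in^2
Net thrust = P_cap·A_cap − P_rod·A_ann = 2.483e5 lbf − 26610 lbf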